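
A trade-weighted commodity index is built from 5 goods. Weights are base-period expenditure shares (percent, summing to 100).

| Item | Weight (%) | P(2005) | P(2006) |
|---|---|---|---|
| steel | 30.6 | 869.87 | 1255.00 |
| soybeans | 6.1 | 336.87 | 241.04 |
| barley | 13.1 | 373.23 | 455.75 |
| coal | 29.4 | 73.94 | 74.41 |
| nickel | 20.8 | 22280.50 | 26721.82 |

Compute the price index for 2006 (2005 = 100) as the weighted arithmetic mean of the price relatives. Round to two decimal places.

steel: 30.6 × (1255.00/869.87) = 30.6 × 1.442744 = 44.1480
soybeans: 6.1 × (241.04/336.87) = 6.1 × 0.715528 = 4.3647
barley: 13.1 × (455.75/373.23) = 13.1 × 1.221097 = 15.9964
coal: 29.4 × (74.41/73.94) = 29.4 × 1.006357 = 29.5869
nickel: 20.8 × (26721.82/22280.50) = 20.8 × 1.199337 = 24.9462
Index = Σ wᵢ·(p₁ᵢ/p₀ᵢ) = 44.1480 + 4.3647 + 15.9964 + 29.5869 + 24.9462 = 119.0422

119.04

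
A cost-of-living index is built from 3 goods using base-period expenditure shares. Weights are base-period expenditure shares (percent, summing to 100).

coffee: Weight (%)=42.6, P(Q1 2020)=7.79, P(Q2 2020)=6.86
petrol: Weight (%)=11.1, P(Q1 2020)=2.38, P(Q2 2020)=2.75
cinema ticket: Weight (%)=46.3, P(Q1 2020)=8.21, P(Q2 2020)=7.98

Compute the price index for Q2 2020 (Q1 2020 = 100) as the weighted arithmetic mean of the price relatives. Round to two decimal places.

95.34

coffee: 42.6 × (6.86/7.79) = 42.6 × 0.880616 = 37.5142
petrol: 11.1 × (2.75/2.38) = 11.1 × 1.155462 = 12.8256
cinema ticket: 46.3 × (7.98/8.21) = 46.3 × 0.971985 = 45.0029
Index = Σ wᵢ·(p₁ᵢ/p₀ᵢ) = 37.5142 + 12.8256 + 45.0029 = 95.3428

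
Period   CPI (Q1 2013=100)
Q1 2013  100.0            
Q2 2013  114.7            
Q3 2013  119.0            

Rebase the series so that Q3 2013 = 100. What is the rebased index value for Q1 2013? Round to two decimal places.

84.03

Rebased(Q1 2013) = 100.0 / 119.0 × 100 = 84.0336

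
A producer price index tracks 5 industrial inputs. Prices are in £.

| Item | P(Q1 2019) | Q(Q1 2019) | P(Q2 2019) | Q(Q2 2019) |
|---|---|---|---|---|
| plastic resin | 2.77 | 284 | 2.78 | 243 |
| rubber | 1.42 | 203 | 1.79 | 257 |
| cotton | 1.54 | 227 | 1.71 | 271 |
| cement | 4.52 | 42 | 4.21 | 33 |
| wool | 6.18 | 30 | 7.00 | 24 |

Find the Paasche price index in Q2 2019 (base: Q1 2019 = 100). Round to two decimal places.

Paasche price index uses current-period quantities as weights.
ΣP(Q2 2019)·Q(Q2 2019) = 2.78×243 + 1.79×257 + 1.71×271 + 4.21×33 + 7.00×24 = 675.54 + 460.03 + 463.41 + 138.93 + 168 = 1905.91
ΣP(Q1 2019)·Q(Q2 2019) = 2.77×243 + 1.42×257 + 1.54×271 + 4.52×33 + 6.18×24 = 673.11 + 364.94 + 417.34 + 149.16 + 148.32 = 1752.87
Index = 1905.91 / 1752.87 × 100 = 108.7308

108.73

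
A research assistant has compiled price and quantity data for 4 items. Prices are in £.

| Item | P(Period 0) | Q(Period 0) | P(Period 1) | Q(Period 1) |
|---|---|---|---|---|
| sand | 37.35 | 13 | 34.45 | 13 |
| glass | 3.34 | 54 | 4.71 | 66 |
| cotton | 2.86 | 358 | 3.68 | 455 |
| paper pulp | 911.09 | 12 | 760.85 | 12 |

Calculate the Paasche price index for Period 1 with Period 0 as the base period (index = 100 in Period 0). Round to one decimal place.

89.4

Paasche price index uses current-period quantities as weights.
ΣP(Period 1)·Q(Period 1) = 34.45×13 + 4.71×66 + 3.68×455 + 760.85×12 = 447.85 + 310.86 + 1674.4 + 9130.2 = 11563.31
ΣP(Period 0)·Q(Period 1) = 37.35×13 + 3.34×66 + 2.86×455 + 911.09×12 = 485.55 + 220.44 + 1301.3 + 10933.08 = 12940.37
Index = 11563.31 / 12940.37 × 100 = 89.3584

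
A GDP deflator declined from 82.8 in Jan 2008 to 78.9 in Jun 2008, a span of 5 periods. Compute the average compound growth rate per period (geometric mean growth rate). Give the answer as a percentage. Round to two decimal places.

-0.96%

Growth factor = (78.9/82.8)^(1/5) = (0.952899)^(1/5) = 0.990397
Growth rate = 0.990397 − 1 = -0.009603 = -0.9603%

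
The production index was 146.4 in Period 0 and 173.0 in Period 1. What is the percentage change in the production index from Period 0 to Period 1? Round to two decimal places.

Change = (173.0 − 146.4) / 146.4 × 100
       = 26.6 / 146.4 × 100 = 18.1694%

18.17%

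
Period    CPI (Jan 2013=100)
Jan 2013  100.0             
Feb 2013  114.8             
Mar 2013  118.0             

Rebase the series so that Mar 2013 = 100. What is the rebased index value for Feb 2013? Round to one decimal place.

Rebased(Feb 2013) = 114.8 / 118.0 × 100 = 97.2881

97.3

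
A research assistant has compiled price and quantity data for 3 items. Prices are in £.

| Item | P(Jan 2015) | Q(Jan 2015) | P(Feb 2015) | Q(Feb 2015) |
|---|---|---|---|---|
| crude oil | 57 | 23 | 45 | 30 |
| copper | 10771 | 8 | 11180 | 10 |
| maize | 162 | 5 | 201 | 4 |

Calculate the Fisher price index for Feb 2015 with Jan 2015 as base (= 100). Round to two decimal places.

103.57

Laspeyres component (base-period weights):
ΣP(Feb 2015)Q(Jan 2015) = 45×23 + 11180×8 + 201×5 = 1035 + 89440 + 1005 = 91480
ΣP(Jan 2015)Q(Jan 2015) = 57×23 + 10771×8 + 162×5 = 1311 + 86168 + 810 = 88289
L = 91480 / 88289 × 100 = 103.6143
Paasche component (current-period weights):
ΣP(Feb 2015)Q(Feb 2015) = 45×30 + 11180×10 + 201×4 = 1350 + 111800 + 804 = 113954
ΣP(Jan 2015)Q(Feb 2015) = 57×30 + 10771×10 + 162×4 = 1710 + 107710 + 648 = 110068
P = 113954 / 110068 × 100 = 103.5305
Fisher = √(L × P) = √(103.6143 × 103.5305) = 103.5724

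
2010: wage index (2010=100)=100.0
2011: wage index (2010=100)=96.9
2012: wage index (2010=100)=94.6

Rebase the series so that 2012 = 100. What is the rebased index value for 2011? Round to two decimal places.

102.43

Rebased(2011) = 96.9 / 94.6 × 100 = 102.4313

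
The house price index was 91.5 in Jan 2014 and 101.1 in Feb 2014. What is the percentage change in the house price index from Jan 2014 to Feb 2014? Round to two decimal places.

Change = (101.1 − 91.5) / 91.5 × 100
       = 9.6 / 91.5 × 100 = 10.4918%

10.49%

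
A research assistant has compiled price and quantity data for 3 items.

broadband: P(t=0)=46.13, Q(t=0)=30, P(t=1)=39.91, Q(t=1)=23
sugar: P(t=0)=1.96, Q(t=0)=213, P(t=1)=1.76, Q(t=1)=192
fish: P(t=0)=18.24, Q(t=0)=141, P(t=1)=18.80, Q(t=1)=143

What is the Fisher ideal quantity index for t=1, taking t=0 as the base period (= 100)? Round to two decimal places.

92.95

Laspeyres component (base-period weights):
ΣP(t=0)Q(t=1) = 46.13×23 + 1.96×192 + 18.24×143 = 1060.99 + 376.32 + 2608.32 = 4045.63
ΣP(t=0)Q(t=0) = 46.13×30 + 1.96×213 + 18.24×141 = 1383.9 + 417.48 + 2571.84 = 4373.22
L = 4045.63 / 4373.22 × 100 = 92.5092
Paasche component (current-period weights):
ΣP(t=1)Q(t=1) = 39.91×23 + 1.76×192 + 18.80×143 = 917.93 + 337.92 + 2688.4 = 3944.25
ΣP(t=1)Q(t=0) = 39.91×30 + 1.76×213 + 18.80×141 = 1197.3 + 374.88 + 2650.8 = 4222.98
P = 3944.25 / 4222.98 × 100 = 93.3997
Fisher = √(L × P) = √(92.5092 × 93.3997) = 92.9534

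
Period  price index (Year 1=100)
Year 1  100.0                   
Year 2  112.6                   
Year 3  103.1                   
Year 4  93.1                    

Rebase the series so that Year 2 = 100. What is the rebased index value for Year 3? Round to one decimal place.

Rebased(Year 3) = 103.1 / 112.6 × 100 = 91.5631

91.6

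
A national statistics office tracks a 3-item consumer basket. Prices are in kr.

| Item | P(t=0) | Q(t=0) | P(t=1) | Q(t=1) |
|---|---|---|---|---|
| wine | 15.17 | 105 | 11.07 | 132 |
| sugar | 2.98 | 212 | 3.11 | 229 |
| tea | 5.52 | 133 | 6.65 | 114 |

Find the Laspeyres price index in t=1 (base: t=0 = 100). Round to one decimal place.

Laspeyres price index uses base-period quantities as weights.
ΣP(t=1)·Q(t=0) = 11.07×105 + 3.11×212 + 6.65×133 = 1162.35 + 659.32 + 884.45 = 2706.12
ΣP(t=0)·Q(t=0) = 15.17×105 + 2.98×212 + 5.52×133 = 1592.85 + 631.76 + 734.16 = 2958.77
Index = 2706.12 / 2958.77 × 100 = 91.4610

91.5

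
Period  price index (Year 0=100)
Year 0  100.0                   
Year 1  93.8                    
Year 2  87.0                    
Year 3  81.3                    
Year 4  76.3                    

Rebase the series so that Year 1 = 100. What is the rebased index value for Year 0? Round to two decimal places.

106.61

Rebased(Year 0) = 100.0 / 93.8 × 100 = 106.6098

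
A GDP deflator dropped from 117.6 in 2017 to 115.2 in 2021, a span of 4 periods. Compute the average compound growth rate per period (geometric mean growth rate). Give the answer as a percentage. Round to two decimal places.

-0.51%

Growth factor = (115.2/117.6)^(1/4) = (0.979592)^(1/4) = 0.994858
Growth rate = 0.994858 − 1 = -0.005142 = -0.5142%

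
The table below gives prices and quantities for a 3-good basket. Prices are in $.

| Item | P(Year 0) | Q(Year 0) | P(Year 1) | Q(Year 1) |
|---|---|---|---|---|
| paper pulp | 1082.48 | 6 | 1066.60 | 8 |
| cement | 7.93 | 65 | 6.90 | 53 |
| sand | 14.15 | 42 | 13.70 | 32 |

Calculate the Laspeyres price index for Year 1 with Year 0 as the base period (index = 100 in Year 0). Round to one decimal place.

Laspeyres price index uses base-period quantities as weights.
ΣP(Year 1)·Q(Year 0) = 1066.60×6 + 6.90×65 + 13.70×42 = 6399.6 + 448.5 + 575.4 = 7423.5
ΣP(Year 0)·Q(Year 0) = 1082.48×6 + 7.93×65 + 14.15×42 = 6494.88 + 515.45 + 594.3 = 7604.63
Index = 7423.5 / 7604.63 × 100 = 97.6182

97.6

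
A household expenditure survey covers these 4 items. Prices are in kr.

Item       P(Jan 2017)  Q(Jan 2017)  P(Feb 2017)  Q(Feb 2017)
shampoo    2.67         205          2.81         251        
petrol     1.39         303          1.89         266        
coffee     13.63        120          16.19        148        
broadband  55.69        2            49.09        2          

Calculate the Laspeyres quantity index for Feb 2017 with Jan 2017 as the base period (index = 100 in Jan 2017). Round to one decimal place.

116.7

Laspeyres quantity index uses base-period prices as weights.
ΣP(Jan 2017)·Q(Feb 2017) = 2.67×251 + 1.39×266 + 13.63×148 + 55.69×2 = 670.17 + 369.74 + 2017.24 + 111.38 = 3168.53
ΣP(Jan 2017)·Q(Jan 2017) = 2.67×205 + 1.39×303 + 13.63×120 + 55.69×2 = 547.35 + 421.17 + 1635.6 + 111.38 = 2715.5
Index = 3168.53 / 2715.5 × 100 = 116.6831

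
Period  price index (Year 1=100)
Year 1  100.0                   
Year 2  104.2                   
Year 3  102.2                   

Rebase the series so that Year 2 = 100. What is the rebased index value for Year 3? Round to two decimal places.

Rebased(Year 3) = 102.2 / 104.2 × 100 = 98.0806

98.08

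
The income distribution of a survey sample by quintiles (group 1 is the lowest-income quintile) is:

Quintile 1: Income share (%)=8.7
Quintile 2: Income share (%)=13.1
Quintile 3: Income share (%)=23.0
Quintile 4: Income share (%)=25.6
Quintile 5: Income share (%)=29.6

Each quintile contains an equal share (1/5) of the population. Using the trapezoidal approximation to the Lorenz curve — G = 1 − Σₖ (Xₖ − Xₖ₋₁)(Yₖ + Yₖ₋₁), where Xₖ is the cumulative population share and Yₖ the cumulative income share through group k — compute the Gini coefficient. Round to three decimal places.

0.217

Cumulative income shares Yₖ: 0.0870, 0.2180, 0.4480, 0.7040, 1.0000
Σ (Xₖ−Xₖ₋₁)(Yₖ+Yₖ₋₁) = (1/5)(0.0870+0.0000) + (1/5)(0.2180+0.0870) + (1/5)(0.4480+0.2180) + (1/5)(0.7040+0.4480) + (1/5)(1.0000+0.7040)
  = 0.0174 + 0.0610 + 0.1332 + 0.2304 + 0.3408 = 0.7828
G = 1 − 0.7828 = 0.2172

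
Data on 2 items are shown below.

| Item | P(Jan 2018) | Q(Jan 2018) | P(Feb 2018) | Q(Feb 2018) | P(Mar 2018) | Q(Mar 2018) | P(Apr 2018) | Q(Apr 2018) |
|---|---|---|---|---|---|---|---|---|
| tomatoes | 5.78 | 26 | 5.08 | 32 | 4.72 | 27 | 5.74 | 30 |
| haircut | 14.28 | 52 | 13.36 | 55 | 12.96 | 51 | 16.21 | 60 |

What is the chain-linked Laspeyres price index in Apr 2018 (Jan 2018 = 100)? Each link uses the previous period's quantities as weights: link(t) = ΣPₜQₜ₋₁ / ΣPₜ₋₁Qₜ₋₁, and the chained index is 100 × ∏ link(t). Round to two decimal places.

111.00

Link Jan 2018→Feb 2018:
ΣP(Feb 2018)Q(Jan 2018) = 5.08×26 + 13.36×52 = 132.08 + 694.72 = 826.8
ΣP(Jan 2018)Q(Jan 2018) = 5.78×26 + 14.28×52 = 150.28 + 742.56 = 892.84
link = 826.8/892.84 = 0.926034
Link Feb 2018→Mar 2018:
ΣP(Mar 2018)Q(Feb 2018) = 4.72×32 + 12.96×55 = 151.04 + 712.8 = 863.84
ΣP(Feb 2018)Q(Feb 2018) = 5.08×32 + 13.36×55 = 162.56 + 734.8 = 897.36
link = 863.84/897.36 = 0.962646
Link Mar 2018→Apr 2018:
ΣP(Apr 2018)Q(Mar 2018) = 5.74×27 + 16.21×51 = 154.98 + 826.71 = 981.69
ΣP(Mar 2018)Q(Mar 2018) = 4.72×27 + 12.96×51 = 127.44 + 660.96 = 788.4
link = 981.69/788.4 = 1.245167
Chained index = 100 × 0.926034 × 0.962646 × 1.245167 = 110.9995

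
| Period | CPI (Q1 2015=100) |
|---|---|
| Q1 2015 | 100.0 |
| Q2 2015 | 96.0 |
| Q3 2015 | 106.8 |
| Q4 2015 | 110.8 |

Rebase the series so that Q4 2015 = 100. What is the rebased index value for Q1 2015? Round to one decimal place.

90.3

Rebased(Q1 2015) = 100.0 / 110.8 × 100 = 90.2527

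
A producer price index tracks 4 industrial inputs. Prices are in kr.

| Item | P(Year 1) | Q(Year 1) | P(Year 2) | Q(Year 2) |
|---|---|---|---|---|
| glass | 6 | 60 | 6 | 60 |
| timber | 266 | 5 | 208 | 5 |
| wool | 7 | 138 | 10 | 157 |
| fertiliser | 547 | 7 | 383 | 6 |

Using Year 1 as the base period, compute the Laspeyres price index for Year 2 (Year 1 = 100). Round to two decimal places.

84.21

Laspeyres price index uses base-period quantities as weights.
ΣP(Year 2)·Q(Year 1) = 6×60 + 208×5 + 10×138 + 383×7 = 360 + 1040 + 1380 + 2681 = 5461
ΣP(Year 1)·Q(Year 1) = 6×60 + 266×5 + 7×138 + 547×7 = 360 + 1330 + 966 + 3829 = 6485
Index = 5461 / 6485 × 100 = 84.2097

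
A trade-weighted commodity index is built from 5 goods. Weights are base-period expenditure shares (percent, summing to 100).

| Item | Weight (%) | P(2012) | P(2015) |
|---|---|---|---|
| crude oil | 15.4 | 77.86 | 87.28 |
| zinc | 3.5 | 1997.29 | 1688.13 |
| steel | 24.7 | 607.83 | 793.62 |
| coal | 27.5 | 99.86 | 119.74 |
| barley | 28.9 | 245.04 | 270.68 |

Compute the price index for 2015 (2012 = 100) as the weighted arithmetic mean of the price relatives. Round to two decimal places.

117.37

crude oil: 15.4 × (87.28/77.86) = 15.4 × 1.120986 = 17.2632
zinc: 3.5 × (1688.13/1997.29) = 3.5 × 0.845210 = 2.9582
steel: 24.7 × (793.62/607.83) = 24.7 × 1.305661 = 32.2498
coal: 27.5 × (119.74/99.86) = 27.5 × 1.199079 = 32.9747
barley: 28.9 × (270.68/245.04) = 28.9 × 1.104636 = 31.9240
Index = Σ wᵢ·(p₁ᵢ/p₀ᵢ) = 17.2632 + 2.9582 + 32.2498 + 32.9747 + 31.9240 = 117.3699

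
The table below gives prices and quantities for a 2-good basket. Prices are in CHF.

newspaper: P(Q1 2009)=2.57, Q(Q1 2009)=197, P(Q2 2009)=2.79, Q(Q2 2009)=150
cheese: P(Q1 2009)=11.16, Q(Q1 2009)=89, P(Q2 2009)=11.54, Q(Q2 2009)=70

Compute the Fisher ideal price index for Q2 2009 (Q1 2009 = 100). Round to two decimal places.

Laspeyres component (base-period weights):
ΣP(Q2 2009)Q(Q1 2009) = 2.79×197 + 11.54×89 = 549.63 + 1027.06 = 1576.69
ΣP(Q1 2009)Q(Q1 2009) = 2.57×197 + 11.16×89 = 506.29 + 993.24 = 1499.53
L = 1576.69 / 1499.53 × 100 = 105.1456
Paasche component (current-period weights):
ΣP(Q2 2009)Q(Q2 2009) = 2.79×150 + 11.54×70 = 418.5 + 807.8 = 1226.3
ΣP(Q1 2009)Q(Q2 2009) = 2.57×150 + 11.16×70 = 385.5 + 781.2 = 1166.7
P = 1226.3 / 1166.7 × 100 = 105.1084
Fisher = √(L × P) = √(105.1456 × 105.1084) = 105.1270

105.13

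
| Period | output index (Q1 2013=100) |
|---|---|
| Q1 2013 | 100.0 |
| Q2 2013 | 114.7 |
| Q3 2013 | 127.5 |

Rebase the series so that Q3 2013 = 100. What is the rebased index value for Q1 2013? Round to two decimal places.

78.43

Rebased(Q1 2013) = 100.0 / 127.5 × 100 = 78.4314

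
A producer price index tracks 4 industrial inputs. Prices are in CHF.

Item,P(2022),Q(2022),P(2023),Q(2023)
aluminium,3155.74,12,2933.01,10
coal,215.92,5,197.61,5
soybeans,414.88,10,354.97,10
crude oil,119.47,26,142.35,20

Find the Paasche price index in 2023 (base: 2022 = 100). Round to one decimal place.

93.7

Paasche price index uses current-period quantities as weights.
ΣP(2023)·Q(2023) = 2933.01×10 + 197.61×5 + 354.97×10 + 142.35×20 = 29330.1 + 988.05 + 3549.7 + 2847 = 36714.85
ΣP(2022)·Q(2023) = 3155.74×10 + 215.92×5 + 414.88×10 + 119.47×20 = 31557.4 + 1079.6 + 4148.8 + 2389.4 = 39175.2
Index = 36714.85 / 39175.2 × 100 = 93.7196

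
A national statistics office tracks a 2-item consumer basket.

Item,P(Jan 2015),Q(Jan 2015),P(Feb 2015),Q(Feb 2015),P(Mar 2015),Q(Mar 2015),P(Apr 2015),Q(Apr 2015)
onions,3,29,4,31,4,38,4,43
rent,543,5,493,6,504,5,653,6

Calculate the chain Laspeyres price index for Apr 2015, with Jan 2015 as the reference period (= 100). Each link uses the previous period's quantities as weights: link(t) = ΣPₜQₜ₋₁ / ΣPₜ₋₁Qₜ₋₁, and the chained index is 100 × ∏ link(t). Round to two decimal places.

Link Jan 2015→Feb 2015:
ΣP(Feb 2015)Q(Jan 2015) = 4×29 + 493×5 = 116 + 2465 = 2581
ΣP(Jan 2015)Q(Jan 2015) = 3×29 + 543×5 = 87 + 2715 = 2802
link = 2581/2802 = 0.921128
Link Feb 2015→Mar 2015:
ΣP(Mar 2015)Q(Feb 2015) = 4×31 + 504×6 = 124 + 3024 = 3148
ΣP(Feb 2015)Q(Feb 2015) = 4×31 + 493×6 = 124 + 2958 = 3082
link = 3148/3082 = 1.021415
Link Mar 2015→Apr 2015:
ΣP(Apr 2015)Q(Mar 2015) = 4×38 + 653×5 = 152 + 3265 = 3417
ΣP(Mar 2015)Q(Mar 2015) = 4×38 + 504×5 = 152 + 2520 = 2672
link = 3417/2672 = 1.278817
Chained index = 100 × 0.921128 × 1.021415 × 1.278817 = 120.3180

120.32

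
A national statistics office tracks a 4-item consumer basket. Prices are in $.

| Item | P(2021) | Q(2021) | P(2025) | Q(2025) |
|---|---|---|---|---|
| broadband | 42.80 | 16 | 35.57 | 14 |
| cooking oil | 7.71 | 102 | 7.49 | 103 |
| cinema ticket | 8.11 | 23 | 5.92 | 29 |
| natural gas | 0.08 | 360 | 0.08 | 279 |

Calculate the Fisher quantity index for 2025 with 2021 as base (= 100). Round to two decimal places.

Laspeyres component (base-period weights):
ΣP(2021)Q(2025) = 42.80×14 + 7.71×103 + 8.11×29 + 0.08×279 = 599.2 + 794.13 + 235.19 + 22.32 = 1650.84
ΣP(2021)Q(2021) = 42.80×16 + 7.71×102 + 8.11×23 + 0.08×360 = 684.8 + 786.42 + 186.53 + 28.8 = 1686.55
L = 1650.84 / 1686.55 × 100 = 97.8827
Paasche component (current-period weights):
ΣP(2025)Q(2025) = 35.57×14 + 7.49×103 + 5.92×29 + 0.08×279 = 497.98 + 771.47 + 171.68 + 22.32 = 1463.45
ΣP(2025)Q(2021) = 35.57×16 + 7.49×102 + 5.92×23 + 0.08×360 = 569.12 + 763.98 + 136.16 + 28.8 = 1498.06
P = 1463.45 / 1498.06 × 100 = 97.6897
Fisher = √(L × P) = √(97.8827 × 97.6897) = 97.7861

97.79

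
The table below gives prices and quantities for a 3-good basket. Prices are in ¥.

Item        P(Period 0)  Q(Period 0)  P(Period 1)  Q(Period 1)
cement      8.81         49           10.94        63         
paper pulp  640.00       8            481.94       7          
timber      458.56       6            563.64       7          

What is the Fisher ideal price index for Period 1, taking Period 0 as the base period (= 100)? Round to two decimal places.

95.36

Laspeyres component (base-period weights):
ΣP(Period 1)Q(Period 0) = 10.94×49 + 481.94×8 + 563.64×6 = 536.06 + 3855.52 + 3381.84 = 7773.42
ΣP(Period 0)Q(Period 0) = 8.81×49 + 640.00×8 + 458.56×6 = 431.69 + 5120 + 2751.36 = 8303.05
L = 7773.42 / 8303.05 × 100 = 93.6213
Paasche component (current-period weights):
ΣP(Period 1)Q(Period 1) = 10.94×63 + 481.94×7 + 563.64×7 = 689.22 + 3373.58 + 3945.48 = 8008.28
ΣP(Period 0)Q(Period 1) = 8.81×63 + 640.00×7 + 458.56×7 = 555.03 + 4480 + 3209.92 = 8244.95
P = 8008.28 / 8244.95 × 100 = 97.1295
Fisher = √(L × P) = √(93.6213 × 97.1295) = 95.3593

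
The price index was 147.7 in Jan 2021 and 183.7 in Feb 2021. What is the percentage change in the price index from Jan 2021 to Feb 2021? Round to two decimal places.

Change = (183.7 − 147.7) / 147.7 × 100
       = 36.0 / 147.7 × 100 = 24.3737%

24.37%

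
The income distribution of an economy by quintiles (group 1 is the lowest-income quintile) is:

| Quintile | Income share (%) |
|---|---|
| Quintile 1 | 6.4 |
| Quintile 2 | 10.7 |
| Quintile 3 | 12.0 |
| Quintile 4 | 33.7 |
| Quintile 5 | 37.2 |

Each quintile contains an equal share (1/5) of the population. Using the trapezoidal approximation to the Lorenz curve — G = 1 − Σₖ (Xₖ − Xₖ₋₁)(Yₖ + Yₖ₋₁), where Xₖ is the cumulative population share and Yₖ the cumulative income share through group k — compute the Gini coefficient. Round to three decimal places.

Cumulative income shares Yₖ: 0.0640, 0.1710, 0.2910, 0.6280, 1.0000
Σ (Xₖ−Xₖ₋₁)(Yₖ+Yₖ₋₁) = (1/5)(0.0640+0.0000) + (1/5)(0.1710+0.0640) + (1/5)(0.2910+0.1710) + (1/5)(0.6280+0.2910) + (1/5)(1.0000+0.6280)
  = 0.0128 + 0.0470 + 0.0924 + 0.1838 + 0.3256 = 0.6616
G = 1 − 0.6616 = 0.3384

0.338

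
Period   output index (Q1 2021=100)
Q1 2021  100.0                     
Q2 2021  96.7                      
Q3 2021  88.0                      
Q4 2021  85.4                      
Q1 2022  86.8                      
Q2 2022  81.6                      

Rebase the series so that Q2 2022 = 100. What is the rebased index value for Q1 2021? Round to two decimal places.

Rebased(Q1 2021) = 100.0 / 81.6 × 100 = 122.5490

122.55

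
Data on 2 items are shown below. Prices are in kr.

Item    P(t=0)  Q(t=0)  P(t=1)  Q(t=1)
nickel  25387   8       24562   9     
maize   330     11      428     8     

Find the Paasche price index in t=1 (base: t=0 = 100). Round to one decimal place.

97.1

Paasche price index uses current-period quantities as weights.
ΣP(t=1)·Q(t=1) = 24562×9 + 428×8 = 221058 + 3424 = 224482
ΣP(t=0)·Q(t=1) = 25387×9 + 330×8 = 228483 + 2640 = 231123
Index = 224482 / 231123 × 100 = 97.1266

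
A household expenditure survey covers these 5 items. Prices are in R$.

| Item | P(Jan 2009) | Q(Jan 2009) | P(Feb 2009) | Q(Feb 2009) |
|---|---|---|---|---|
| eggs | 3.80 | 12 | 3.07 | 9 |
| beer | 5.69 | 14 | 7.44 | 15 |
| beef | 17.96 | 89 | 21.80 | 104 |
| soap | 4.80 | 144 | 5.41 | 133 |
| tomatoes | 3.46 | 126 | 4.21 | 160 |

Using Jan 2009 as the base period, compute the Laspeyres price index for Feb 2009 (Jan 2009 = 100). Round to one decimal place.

118.9

Laspeyres price index uses base-period quantities as weights.
ΣP(Feb 2009)·Q(Jan 2009) = 3.07×12 + 7.44×14 + 21.80×89 + 5.41×144 + 4.21×126 = 36.84 + 104.16 + 1940.2 + 779.04 + 530.46 = 3390.7
ΣP(Jan 2009)·Q(Jan 2009) = 3.80×12 + 5.69×14 + 17.96×89 + 4.80×144 + 3.46×126 = 45.6 + 79.66 + 1598.44 + 691.2 + 435.96 = 2850.86
Index = 3390.7 / 2850.86 × 100 = 118.9360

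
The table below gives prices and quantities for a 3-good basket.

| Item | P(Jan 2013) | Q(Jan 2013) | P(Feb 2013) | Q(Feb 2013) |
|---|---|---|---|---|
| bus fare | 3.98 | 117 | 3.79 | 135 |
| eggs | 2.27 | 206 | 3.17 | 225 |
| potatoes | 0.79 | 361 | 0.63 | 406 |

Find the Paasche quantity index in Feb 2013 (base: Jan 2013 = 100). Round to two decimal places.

Paasche quantity index uses current-period prices as weights.
ΣP(Feb 2013)·Q(Feb 2013) = 3.79×135 + 3.17×225 + 0.63×406 = 511.65 + 713.25 + 255.78 = 1480.68
ΣP(Feb 2013)·Q(Jan 2013) = 3.79×117 + 3.17×206 + 0.63×361 = 443.43 + 653.02 + 227.43 = 1323.88
Index = 1480.68 / 1323.88 × 100 = 111.8440

111.84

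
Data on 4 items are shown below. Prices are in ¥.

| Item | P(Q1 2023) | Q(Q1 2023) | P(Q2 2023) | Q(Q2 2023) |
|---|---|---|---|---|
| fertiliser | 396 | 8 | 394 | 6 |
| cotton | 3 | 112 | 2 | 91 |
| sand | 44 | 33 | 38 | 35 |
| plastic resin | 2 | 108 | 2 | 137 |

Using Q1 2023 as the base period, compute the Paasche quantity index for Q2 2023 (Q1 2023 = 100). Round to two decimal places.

Paasche quantity index uses current-period prices as weights.
ΣP(Q2 2023)·Q(Q2 2023) = 394×6 + 2×91 + 38×35 + 2×137 = 2364 + 182 + 1330 + 274 = 4150
ΣP(Q2 2023)·Q(Q1 2023) = 394×8 + 2×112 + 38×33 + 2×108 = 3152 + 224 + 1254 + 216 = 4846
Index = 4150 / 4846 × 100 = 85.6376

85.64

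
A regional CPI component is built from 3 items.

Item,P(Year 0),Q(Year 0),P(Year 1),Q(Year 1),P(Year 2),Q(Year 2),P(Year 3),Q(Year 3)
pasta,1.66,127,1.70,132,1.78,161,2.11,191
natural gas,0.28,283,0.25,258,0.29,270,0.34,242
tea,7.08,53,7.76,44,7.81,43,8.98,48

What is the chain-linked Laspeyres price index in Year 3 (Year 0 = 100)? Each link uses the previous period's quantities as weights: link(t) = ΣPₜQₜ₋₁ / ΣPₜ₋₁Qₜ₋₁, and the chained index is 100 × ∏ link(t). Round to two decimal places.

126.89

Link Year 0→Year 1:
ΣP(Year 1)Q(Year 0) = 1.70×127 + 0.25×283 + 7.76×53 = 215.9 + 70.75 + 411.28 = 697.93
ΣP(Year 0)Q(Year 0) = 1.66×127 + 0.28×283 + 7.08×53 = 210.82 + 79.24 + 375.24 = 665.3
link = 697.93/665.3 = 1.049046
Link Year 1→Year 2:
ΣP(Year 2)Q(Year 1) = 1.78×132 + 0.29×258 + 7.81×44 = 234.96 + 74.82 + 343.64 = 653.42
ΣP(Year 1)Q(Year 1) = 1.70×132 + 0.25×258 + 7.76×44 = 224.4 + 64.5 + 341.44 = 630.34
link = 653.42/630.34 = 1.036615
Link Year 2→Year 3:
ΣP(Year 3)Q(Year 2) = 2.11×161 + 0.34×270 + 8.98×43 = 339.71 + 91.8 + 386.14 = 817.65
ΣP(Year 2)Q(Year 2) = 1.78×161 + 0.29×270 + 7.81×43 = 286.58 + 78.3 + 335.83 = 700.71
link = 817.65/700.71 = 1.166888
Chained index = 100 × 1.049046 × 1.036615 × 1.166888 = 126.8940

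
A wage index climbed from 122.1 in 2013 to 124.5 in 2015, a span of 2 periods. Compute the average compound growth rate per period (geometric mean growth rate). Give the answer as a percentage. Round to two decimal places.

0.98%

Growth factor = (124.5/122.1)^(1/2) = (1.019656)^(1/2) = 1.009780
Growth rate = 1.009780 − 1 = 0.009780 = 0.9780%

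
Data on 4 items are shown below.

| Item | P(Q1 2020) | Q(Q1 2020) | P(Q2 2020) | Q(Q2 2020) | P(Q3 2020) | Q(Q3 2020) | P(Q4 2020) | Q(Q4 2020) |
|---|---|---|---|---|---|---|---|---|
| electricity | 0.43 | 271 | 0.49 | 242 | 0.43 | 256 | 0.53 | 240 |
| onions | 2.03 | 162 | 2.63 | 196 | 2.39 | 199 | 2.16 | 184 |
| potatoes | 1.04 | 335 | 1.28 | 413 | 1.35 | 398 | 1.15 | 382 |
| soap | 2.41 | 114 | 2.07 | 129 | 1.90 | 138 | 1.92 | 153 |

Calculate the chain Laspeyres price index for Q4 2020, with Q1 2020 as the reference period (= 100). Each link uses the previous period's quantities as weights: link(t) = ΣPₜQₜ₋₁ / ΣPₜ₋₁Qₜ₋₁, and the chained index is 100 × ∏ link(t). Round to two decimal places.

Link Q1 2020→Q2 2020:
ΣP(Q2 2020)Q(Q1 2020) = 0.49×271 + 2.63×162 + 1.28×335 + 2.07×114 = 132.79 + 426.06 + 428.8 + 235.98 = 1223.63
ΣP(Q1 2020)Q(Q1 2020) = 0.43×271 + 2.03×162 + 1.04×335 + 2.41×114 = 116.53 + 328.86 + 348.4 + 274.74 = 1068.53
link = 1223.63/1068.53 = 1.145153
Link Q2 2020→Q3 2020:
ΣP(Q3 2020)Q(Q2 2020) = 0.43×242 + 2.39×196 + 1.35×413 + 1.90×129 = 104.06 + 468.44 + 557.55 + 245.1 = 1375.15
ΣP(Q2 2020)Q(Q2 2020) = 0.49×242 + 2.63×196 + 1.28×413 + 2.07×129 = 118.58 + 515.48 + 528.64 + 267.03 = 1429.73
link = 1375.15/1429.73 = 0.961825
Link Q3 2020→Q4 2020:
ΣP(Q4 2020)Q(Q3 2020) = 0.53×256 + 2.16×199 + 1.15×398 + 1.92×138 = 135.68 + 429.84 + 457.7 + 264.96 = 1288.18
ΣP(Q3 2020)Q(Q3 2020) = 0.43×256 + 2.39×199 + 1.35×398 + 1.90×138 = 110.08 + 475.61 + 537.3 + 262.2 = 1385.19
link = 1288.18/1385.19 = 0.929966
Chained index = 100 × 1.145153 × 0.961825 × 0.929966 = 102.4299

102.43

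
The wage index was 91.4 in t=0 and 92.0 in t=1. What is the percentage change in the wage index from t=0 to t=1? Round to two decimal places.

0.66%

Change = (92.0 − 91.4) / 91.4 × 100
       = 0.6 / 91.4 × 100 = 0.6565%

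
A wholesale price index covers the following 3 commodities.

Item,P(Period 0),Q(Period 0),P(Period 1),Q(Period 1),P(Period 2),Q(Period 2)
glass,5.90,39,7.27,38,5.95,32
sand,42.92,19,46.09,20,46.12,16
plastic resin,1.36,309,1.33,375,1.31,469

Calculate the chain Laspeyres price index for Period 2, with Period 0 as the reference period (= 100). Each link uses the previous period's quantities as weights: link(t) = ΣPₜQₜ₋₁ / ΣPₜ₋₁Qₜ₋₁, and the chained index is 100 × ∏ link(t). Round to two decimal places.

103.52

Link Period 0→Period 1:
ΣP(Period 1)Q(Period 0) = 7.27×39 + 46.09×19 + 1.33×309 = 283.53 + 875.71 + 410.97 = 1570.21
ΣP(Period 0)Q(Period 0) = 5.90×39 + 42.92×19 + 1.36×309 = 230.1 + 815.48 + 420.24 = 1465.82
link = 1570.21/1465.82 = 1.071216
Link Period 1→Period 2:
ΣP(Period 2)Q(Period 1) = 5.95×38 + 46.12×20 + 1.31×375 = 226.1 + 922.4 + 491.25 = 1639.75
ΣP(Period 1)Q(Period 1) = 7.27×38 + 46.09×20 + 1.33×375 = 276.26 + 921.8 + 498.75 = 1696.81
link = 1639.75/1696.81 = 0.966372
Chained index = 100 × 1.071216 × 0.966372 = 103.5193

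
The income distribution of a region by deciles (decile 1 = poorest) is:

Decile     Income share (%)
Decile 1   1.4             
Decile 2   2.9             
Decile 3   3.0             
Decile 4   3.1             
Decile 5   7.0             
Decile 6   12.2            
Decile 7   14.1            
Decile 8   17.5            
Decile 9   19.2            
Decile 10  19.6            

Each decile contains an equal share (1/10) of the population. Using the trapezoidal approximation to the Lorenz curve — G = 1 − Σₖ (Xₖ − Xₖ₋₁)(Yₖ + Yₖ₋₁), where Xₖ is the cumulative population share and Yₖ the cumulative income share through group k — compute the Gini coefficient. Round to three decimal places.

Cumulative income shares Yₖ: 0.0140, 0.0430, 0.0730, 0.1040, 0.1740, 0.2960, 0.4370, 0.6120, 0.8040, 1.0000
Σ (Xₖ−Xₖ₋₁)(Yₖ+Yₖ₋₁) = (1/10)(0.0140+0.0000) + (1/10)(0.0430+0.0140) + (1/10)(0.0730+0.0430) + (1/10)(0.1040+0.0730) + (1/10)(0.1740+0.1040) + (1/10)(0.2960+0.1740) + (1/10)(0.4370+0.2960) + (1/10)(0.6120+0.4370) + (1/10)(0.8040+0.6120) + (1/10)(1.0000+0.8040)
  = 0.0014 + 0.0057 + 0.0116 + 0.0177 + 0.0278 + 0.0470 + 0.0733 + 0.1049 + 0.1416 + 0.1804 = 0.6114
G = 1 − 0.6114 = 0.3886

0.389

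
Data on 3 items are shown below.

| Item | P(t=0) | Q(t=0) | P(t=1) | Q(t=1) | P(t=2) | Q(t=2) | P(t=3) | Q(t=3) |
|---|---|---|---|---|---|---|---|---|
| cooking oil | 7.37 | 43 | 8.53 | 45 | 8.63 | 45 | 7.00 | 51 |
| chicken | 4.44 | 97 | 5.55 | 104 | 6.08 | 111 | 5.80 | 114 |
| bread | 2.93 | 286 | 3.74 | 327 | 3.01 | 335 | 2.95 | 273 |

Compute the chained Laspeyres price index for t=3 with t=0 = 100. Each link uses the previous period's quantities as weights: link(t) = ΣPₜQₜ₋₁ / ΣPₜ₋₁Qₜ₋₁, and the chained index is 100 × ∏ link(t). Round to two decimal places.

Link t=0→t=1:
ΣP(t=1)Q(t=0) = 8.53×43 + 5.55×97 + 3.74×286 = 366.79 + 538.35 + 1069.64 = 1974.78
ΣP(t=0)Q(t=0) = 7.37×43 + 4.44×97 + 2.93×286 = 316.91 + 430.68 + 837.98 = 1585.57
link = 1974.78/1585.57 = 1.245470
Link t=1→t=2:
ΣP(t=2)Q(t=1) = 8.63×45 + 6.08×104 + 3.01×327 = 388.35 + 632.32 + 984.27 = 2004.94
ΣP(t=1)Q(t=1) = 8.53×45 + 5.55×104 + 3.74×327 = 383.85 + 577.2 + 1222.98 = 2184.03
link = 2004.94/2184.03 = 0.918000
Link t=2→t=3:
ΣP(t=3)Q(t=2) = 7.00×45 + 5.80×111 + 2.95×335 = 315 + 643.8 + 988.25 = 1947.05
ΣP(t=2)Q(t=2) = 8.63×45 + 6.08×111 + 3.01×335 = 388.35 + 674.88 + 1008.35 = 2071.58
link = 1947.05/2071.58 = 0.939886
Chained index = 100 × 1.245470 × 0.918000 × 0.939886 = 107.4611

107.46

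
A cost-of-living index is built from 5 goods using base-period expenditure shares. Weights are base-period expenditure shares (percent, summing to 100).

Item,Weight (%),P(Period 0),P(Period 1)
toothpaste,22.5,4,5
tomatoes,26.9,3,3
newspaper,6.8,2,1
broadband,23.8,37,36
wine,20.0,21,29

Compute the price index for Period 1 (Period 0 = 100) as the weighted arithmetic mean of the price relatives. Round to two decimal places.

109.20

toothpaste: 22.5 × (5/4) = 22.5 × 1.250000 = 28.1250
tomatoes: 26.9 × (3/3) = 26.9 × 1.000000 = 26.9000
newspaper: 6.8 × (1/2) = 6.8 × 0.500000 = 3.4000
broadband: 23.8 × (36/37) = 23.8 × 0.972973 = 23.1568
wine: 20.0 × (29/21) = 20.0 × 1.380952 = 27.6190
Index = Σ wᵢ·(p₁ᵢ/p₀ᵢ) = 28.1250 + 26.9000 + 3.4000 + 23.1568 + 27.6190 = 109.2008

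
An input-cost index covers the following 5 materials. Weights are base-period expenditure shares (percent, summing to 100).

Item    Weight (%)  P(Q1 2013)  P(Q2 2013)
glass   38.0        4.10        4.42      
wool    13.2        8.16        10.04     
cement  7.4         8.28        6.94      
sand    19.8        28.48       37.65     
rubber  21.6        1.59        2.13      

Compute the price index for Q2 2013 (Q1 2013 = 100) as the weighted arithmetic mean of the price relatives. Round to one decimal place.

118.5

glass: 38.0 × (4.42/4.10) = 38.0 × 1.078049 = 40.9659
wool: 13.2 × (10.04/8.16) = 13.2 × 1.230392 = 16.2412
cement: 7.4 × (6.94/8.28) = 7.4 × 0.838164 = 6.2024
sand: 19.8 × (37.65/28.48) = 19.8 × 1.321980 = 26.1752
rubber: 21.6 × (2.13/1.59) = 21.6 × 1.339623 = 28.9358
Index = Σ wᵢ·(p₁ᵢ/p₀ᵢ) = 40.9659 + 16.2412 + 6.2024 + 26.1752 + 28.9358 = 118.5205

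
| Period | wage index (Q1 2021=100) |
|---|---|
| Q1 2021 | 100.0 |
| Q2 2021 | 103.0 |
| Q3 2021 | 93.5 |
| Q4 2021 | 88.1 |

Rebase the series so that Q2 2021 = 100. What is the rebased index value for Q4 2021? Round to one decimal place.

85.5

Rebased(Q4 2021) = 88.1 / 103.0 × 100 = 85.5340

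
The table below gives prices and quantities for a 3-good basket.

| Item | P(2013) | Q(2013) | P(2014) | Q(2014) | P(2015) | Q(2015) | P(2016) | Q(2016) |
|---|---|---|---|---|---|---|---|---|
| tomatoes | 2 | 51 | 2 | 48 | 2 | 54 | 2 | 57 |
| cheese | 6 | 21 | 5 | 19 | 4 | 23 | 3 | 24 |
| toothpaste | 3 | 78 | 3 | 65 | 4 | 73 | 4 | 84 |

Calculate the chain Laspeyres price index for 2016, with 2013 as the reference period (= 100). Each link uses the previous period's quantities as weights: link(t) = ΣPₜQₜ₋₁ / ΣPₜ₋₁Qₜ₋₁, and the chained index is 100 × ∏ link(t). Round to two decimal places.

Link 2013→2014:
ΣP(2014)Q(2013) = 2×51 + 5×21 + 3×78 = 102 + 105 + 234 = 441
ΣP(2013)Q(2013) = 2×51 + 6×21 + 3×78 = 102 + 126 + 234 = 462
link = 441/462 = 0.954545
Link 2014→2015:
ΣP(2015)Q(2014) = 2×48 + 4×19 + 4×65 = 96 + 76 + 260 = 432
ΣP(2014)Q(2014) = 2×48 + 5×19 + 3×65 = 96 + 95 + 195 = 386
link = 432/386 = 1.119171
Link 2015→2016:
ΣP(2016)Q(2015) = 2×54 + 3×23 + 4×73 = 108 + 69 + 292 = 469
ΣP(2015)Q(2015) = 2×54 + 4×23 + 4×73 = 108 + 92 + 292 = 492
link = 469/492 = 0.953252
Chained index = 100 × 0.954545 × 1.119171 × 0.953252 = 101.8359

101.84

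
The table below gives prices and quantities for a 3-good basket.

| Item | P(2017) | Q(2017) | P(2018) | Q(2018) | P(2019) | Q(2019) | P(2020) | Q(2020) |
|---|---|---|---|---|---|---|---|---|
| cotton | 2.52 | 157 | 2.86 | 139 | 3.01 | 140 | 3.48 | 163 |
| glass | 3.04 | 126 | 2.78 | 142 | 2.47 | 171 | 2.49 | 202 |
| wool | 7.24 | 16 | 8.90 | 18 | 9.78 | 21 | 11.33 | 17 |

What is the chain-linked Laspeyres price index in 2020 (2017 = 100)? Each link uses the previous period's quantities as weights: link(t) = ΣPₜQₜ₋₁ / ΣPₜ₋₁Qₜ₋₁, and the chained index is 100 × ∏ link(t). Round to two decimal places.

Link 2017→2018:
ΣP(2018)Q(2017) = 2.86×157 + 2.78×126 + 8.90×16 = 449.02 + 350.28 + 142.4 = 941.7
ΣP(2017)Q(2017) = 2.52×157 + 3.04×126 + 7.24×16 = 395.64 + 383.04 + 115.84 = 894.52
link = 941.7/894.52 = 1.052743
Link 2018→2019:
ΣP(2019)Q(2018) = 3.01×139 + 2.47×142 + 9.78×18 = 418.39 + 350.74 + 176.04 = 945.17
ΣP(2018)Q(2018) = 2.86×139 + 2.78×142 + 8.90×18 = 397.54 + 394.76 + 160.2 = 952.5
link = 945.17/952.5 = 0.992304
Link 2019→2020:
ΣP(2020)Q(2019) = 3.48×140 + 2.49×171 + 11.33×21 = 487.2 + 425.79 + 237.93 = 1150.92
ΣP(2019)Q(2019) = 3.01×140 + 2.47×171 + 9.78×21 = 421.4 + 422.37 + 205.38 = 1049.15
link = 1150.92/1049.15 = 1.097002
Chained index = 100 × 1.052743 × 0.992304 × 1.097002 = 114.5975

114.60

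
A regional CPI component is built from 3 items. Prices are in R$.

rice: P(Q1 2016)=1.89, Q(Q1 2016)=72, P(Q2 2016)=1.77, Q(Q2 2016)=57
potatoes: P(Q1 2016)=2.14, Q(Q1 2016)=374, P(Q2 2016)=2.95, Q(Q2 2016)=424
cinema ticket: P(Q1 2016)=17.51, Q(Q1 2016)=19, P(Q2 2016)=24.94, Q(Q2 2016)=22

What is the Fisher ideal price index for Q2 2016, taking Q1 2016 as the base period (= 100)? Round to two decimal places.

135.01

Laspeyres component (base-period weights):
ΣP(Q2 2016)Q(Q1 2016) = 1.77×72 + 2.95×374 + 24.94×19 = 127.44 + 1103.3 + 473.86 = 1704.6
ΣP(Q1 2016)Q(Q1 2016) = 1.89×72 + 2.14×374 + 17.51×19 = 136.08 + 800.36 + 332.69 = 1269.13
L = 1704.6 / 1269.13 × 100 = 134.3125
Paasche component (current-period weights):
ΣP(Q2 2016)Q(Q2 2016) = 1.77×57 + 2.95×424 + 24.94×22 = 100.89 + 1250.8 + 548.68 = 1900.37
ΣP(Q1 2016)Q(Q2 2016) = 1.89×57 + 2.14×424 + 17.51×22 = 107.73 + 907.36 + 385.22 = 1400.31
P = 1900.37 / 1400.31 × 100 = 135.7107
Fisher = √(L × P) = √(134.3125 × 135.7107) = 135.0098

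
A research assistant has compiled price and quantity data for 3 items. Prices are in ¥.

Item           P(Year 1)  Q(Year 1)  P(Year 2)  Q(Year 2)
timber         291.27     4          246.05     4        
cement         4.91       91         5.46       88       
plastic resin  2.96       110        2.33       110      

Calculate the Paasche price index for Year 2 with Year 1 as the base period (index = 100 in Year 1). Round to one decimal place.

Paasche price index uses current-period quantities as weights.
ΣP(Year 2)·Q(Year 2) = 246.05×4 + 5.46×88 + 2.33×110 = 984.2 + 480.48 + 256.3 = 1720.98
ΣP(Year 1)·Q(Year 2) = 291.27×4 + 4.91×88 + 2.96×110 = 1165.08 + 432.08 + 325.6 = 1922.76
Index = 1720.98 / 1922.76 × 100 = 89.5057

89.5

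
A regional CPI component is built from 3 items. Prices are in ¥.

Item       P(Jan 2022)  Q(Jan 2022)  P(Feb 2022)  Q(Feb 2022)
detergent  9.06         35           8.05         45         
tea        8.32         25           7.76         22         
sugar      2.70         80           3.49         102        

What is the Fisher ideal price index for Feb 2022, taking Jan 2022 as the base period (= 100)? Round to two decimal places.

Laspeyres component (base-period weights):
ΣP(Feb 2022)Q(Jan 2022) = 8.05×35 + 7.76×25 + 3.49×80 = 281.75 + 194 + 279.2 = 754.95
ΣP(Jan 2022)Q(Jan 2022) = 9.06×35 + 8.32×25 + 2.70×80 = 317.1 + 208 + 216 = 741.1
L = 754.95 / 741.1 × 100 = 101.8688
Paasche component (current-period weights):
ΣP(Feb 2022)Q(Feb 2022) = 8.05×45 + 7.76×22 + 3.49×102 = 362.25 + 170.72 + 355.98 = 888.95
ΣP(Jan 2022)Q(Feb 2022) = 9.06×45 + 8.32×22 + 2.70×102 = 407.7 + 183.04 + 275.4 = 866.14
P = 888.95 / 866.14 × 100 = 102.6335
Fisher = √(L × P) = √(101.8688 × 102.6335) = 102.2505

102.25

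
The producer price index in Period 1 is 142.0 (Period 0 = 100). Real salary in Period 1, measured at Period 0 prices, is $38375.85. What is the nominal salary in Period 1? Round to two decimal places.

Nominal = Real × (Index/100) = 38375.85 × (142.0/100)
        = 38375.85 × 1.420 = 54493.7070

54493.71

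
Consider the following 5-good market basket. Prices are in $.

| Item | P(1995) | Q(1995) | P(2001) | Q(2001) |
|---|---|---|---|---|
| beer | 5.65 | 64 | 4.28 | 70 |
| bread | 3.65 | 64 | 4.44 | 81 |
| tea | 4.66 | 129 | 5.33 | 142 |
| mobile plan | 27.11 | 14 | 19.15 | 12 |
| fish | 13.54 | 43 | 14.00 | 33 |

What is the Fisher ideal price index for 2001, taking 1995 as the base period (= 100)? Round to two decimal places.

98.61

Laspeyres component (base-period weights):
ΣP(2001)Q(1995) = 4.28×64 + 4.44×64 + 5.33×129 + 19.15×14 + 14.00×43 = 273.92 + 284.16 + 687.57 + 268.1 + 602 = 2115.75
ΣP(1995)Q(1995) = 5.65×64 + 3.65×64 + 4.66×129 + 27.11×14 + 13.54×43 = 361.6 + 233.6 + 601.14 + 379.54 + 582.22 = 2158.1
L = 2115.75 / 2158.1 × 100 = 98.0376
Paasche component (current-period weights):
ΣP(2001)Q(2001) = 4.28×70 + 4.44×81 + 5.33×142 + 19.15×12 + 14.00×33 = 299.6 + 359.64 + 756.86 + 229.8 + 462 = 2107.9
ΣP(1995)Q(2001) = 5.65×70 + 3.65×81 + 4.66×142 + 27.11×12 + 13.54×33 = 395.5 + 295.65 + 661.72 + 325.32 + 446.82 = 2125.01
P = 2107.9 / 2125.01 × 100 = 99.1948
Fisher = √(L × P) = √(98.0376 × 99.1948) = 98.6145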